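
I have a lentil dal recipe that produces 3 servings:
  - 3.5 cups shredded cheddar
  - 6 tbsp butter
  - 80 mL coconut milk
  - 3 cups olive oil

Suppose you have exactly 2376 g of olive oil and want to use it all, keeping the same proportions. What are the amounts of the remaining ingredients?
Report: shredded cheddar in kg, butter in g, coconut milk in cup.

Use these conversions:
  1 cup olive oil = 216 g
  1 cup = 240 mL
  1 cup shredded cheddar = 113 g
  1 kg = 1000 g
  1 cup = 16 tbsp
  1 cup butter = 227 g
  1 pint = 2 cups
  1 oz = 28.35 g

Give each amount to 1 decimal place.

The original recipe has 648 g of olive oil, so the scaling factor is 2376 ÷ 648 = 11/3.
shredded cheddar: 3.5 cup × 11/3 × 113 g/cup ÷ 1000 g/kg ≈ 1.5 kg
butter: 6 tbsp × 11/3 ÷ 16 tbsp/cup × 227 g/cup ≈ 312.1 g
coconut milk: 80 mL × 11/3 ÷ 240 mL/cup ≈ 1.2 cup

shredded cheddar: 1.5 kg; butter: 312.1 g; coconut milk: 1.2 cup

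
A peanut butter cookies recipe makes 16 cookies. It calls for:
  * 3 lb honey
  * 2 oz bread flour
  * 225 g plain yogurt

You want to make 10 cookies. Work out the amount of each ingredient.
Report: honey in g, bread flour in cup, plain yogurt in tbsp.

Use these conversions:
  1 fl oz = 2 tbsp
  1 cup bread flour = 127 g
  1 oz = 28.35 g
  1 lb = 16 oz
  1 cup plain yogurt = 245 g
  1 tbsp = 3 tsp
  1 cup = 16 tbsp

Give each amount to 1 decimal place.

Scaling factor: 10/16 = 5/8 = 0.625.
honey: 3 lb × 5/8 × 16 oz/lb × 28.35 g/oz = 850.5 g
bread flour: 2 oz × 5/8 × 28.35 g/oz ÷ 127 g/cup ≈ 0.3 cup
plain yogurt: 225 g × 5/8 ÷ 245 g/cup × 16 tbsp/cup ≈ 9.2 tbsp

honey: 850.5 g; bread flour: 0.3 cup; plain yogurt: 9.2 tbsp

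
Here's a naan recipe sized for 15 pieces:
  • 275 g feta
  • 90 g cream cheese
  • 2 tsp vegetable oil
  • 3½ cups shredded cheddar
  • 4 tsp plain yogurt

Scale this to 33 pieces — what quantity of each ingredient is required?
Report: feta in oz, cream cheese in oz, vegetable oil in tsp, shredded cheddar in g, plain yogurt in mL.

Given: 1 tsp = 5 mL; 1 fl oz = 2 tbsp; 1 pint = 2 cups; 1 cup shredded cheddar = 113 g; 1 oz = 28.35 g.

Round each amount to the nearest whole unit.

feta: 21 oz; cream cheese: 7 oz; vegetable oil: 4 tsp; shredded cheddar: 870 g; plain yogurt: 44 mL

Scaling factor: 33/15 = 11/5 = 2.2.
feta: 275 g × 11/5 ÷ 28.35 g/oz ≈ 21 oz
cream cheese: 90 g × 11/5 ÷ 28.35 g/oz ≈ 7 oz
vegetable oil: 2 tsp × 11/5 ≈ 4 tsp
shredded cheddar: 3.5 cup × 11/5 × 113 g/cup ≈ 870 g
plain yogurt: 4 tsp × 11/5 × 5 mL/tsp = 44 mL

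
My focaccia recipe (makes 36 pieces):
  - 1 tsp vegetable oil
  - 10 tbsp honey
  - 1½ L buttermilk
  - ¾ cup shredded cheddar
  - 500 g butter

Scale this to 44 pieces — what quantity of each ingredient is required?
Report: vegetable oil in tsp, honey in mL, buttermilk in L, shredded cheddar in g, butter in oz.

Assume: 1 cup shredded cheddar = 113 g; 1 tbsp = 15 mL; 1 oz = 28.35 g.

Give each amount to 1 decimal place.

Scaling factor: 44/36 = 11/9.
vegetable oil: 1 tsp × 11/9 ≈ 1.2 tsp
honey: 10 tbsp × 11/9 × 15 mL/tbsp ≈ 183.3 mL
buttermilk: 1.5 L × 11/9 ≈ 1.8 L
shredded cheddar: 0.75 cup × 11/9 × 113 g/cup ≈ 103.6 g
butter: 500 g × 11/9 ÷ 28.35 g/oz ≈ 21.6 oz

vegetable oil: 1.2 tsp; honey: 183.3 mL; buttermilk: 1.8 L; shredded cheddar: 103.6 g; butter: 21.6 oz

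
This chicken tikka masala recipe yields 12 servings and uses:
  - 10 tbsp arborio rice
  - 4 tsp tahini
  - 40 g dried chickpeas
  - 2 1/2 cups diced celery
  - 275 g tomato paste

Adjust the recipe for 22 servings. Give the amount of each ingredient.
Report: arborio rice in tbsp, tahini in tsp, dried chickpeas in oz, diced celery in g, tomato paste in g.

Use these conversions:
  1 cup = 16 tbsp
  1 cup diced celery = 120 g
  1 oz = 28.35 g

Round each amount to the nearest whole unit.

Scaling factor: 22/12 = 11/6.
arborio rice: 10 tbsp × 11/6 ≈ 18 tbsp
tahini: 4 tsp × 11/6 ≈ 7 tsp
dried chickpeas: 40 g × 11/6 ÷ 28.35 g/oz ≈ 3 oz
diced celery: 2.5 cup × 11/6 × 120 g/cup = 550 g
tomato paste: 275 g × 11/6 ≈ 504 g

arborio rice: 18 tbsp; tahini: 7 tsp; dried chickpeas: 3 oz; diced celery: 550 g; tomato paste: 504 g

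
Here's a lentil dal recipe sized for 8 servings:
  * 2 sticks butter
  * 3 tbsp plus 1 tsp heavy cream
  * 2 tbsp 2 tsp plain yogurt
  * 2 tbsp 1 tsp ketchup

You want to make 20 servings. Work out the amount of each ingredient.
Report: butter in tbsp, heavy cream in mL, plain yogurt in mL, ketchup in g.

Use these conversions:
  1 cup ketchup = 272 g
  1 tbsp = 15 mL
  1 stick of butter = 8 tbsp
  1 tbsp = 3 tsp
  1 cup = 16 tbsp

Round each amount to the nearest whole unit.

butter: 40 tbsp; heavy cream: 125 mL; plain yogurt: 100 mL; ketchup: 99 g

Scaling factor: 20/8 = 5/2 = 2.5.
butter: 2 stick × 5/2 × 8 tbsp/stick = 40 tbsp
heavy cream: (3 tbsp + 1 tsp = 10/3 tbsp) × 5/2 × 15 mL/tbsp = 125 mL
plain yogurt: (2 tbsp + 2 tsp = 8/3 tbsp) × 5/2 × 15 mL/tbsp = 100 mL
ketchup: (2 tbsp + 1 tsp = 7/3 tbsp) × 5/2 ÷ 16 tbsp/cup × 272 g/cup ≈ 99 g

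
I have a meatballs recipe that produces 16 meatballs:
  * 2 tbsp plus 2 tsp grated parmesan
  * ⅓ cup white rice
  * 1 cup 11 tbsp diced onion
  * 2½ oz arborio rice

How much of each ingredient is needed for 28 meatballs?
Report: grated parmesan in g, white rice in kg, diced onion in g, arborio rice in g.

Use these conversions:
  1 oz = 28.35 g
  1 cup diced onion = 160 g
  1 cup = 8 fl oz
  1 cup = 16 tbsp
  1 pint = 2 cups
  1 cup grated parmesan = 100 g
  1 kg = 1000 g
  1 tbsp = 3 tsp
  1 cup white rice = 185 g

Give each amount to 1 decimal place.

grated parmesan: 29.2 g; white rice: 0.1 kg; diced onion: 472.5 g; arborio rice: 124.0 g

Scaling factor: 28/16 = 7/4 = 1.75.
grated parmesan: (2 tbsp + 2 tsp = 8/3 tbsp) × 7/4 ÷ 16 tbsp/cup × 100 g/cup ≈ 29.2 g
white rice: 1/3 cup × 7/4 × 185 g/cup ÷ 1000 g/kg ≈ 0.1 kg
diced onion: (1 cup + 11 tbsp = 1.6875 cup) × 7/4 × 160 g/cup = 472.5 g
arborio rice: 2.5 oz × 7/4 × 28.35 g/oz ≈ 124.0 g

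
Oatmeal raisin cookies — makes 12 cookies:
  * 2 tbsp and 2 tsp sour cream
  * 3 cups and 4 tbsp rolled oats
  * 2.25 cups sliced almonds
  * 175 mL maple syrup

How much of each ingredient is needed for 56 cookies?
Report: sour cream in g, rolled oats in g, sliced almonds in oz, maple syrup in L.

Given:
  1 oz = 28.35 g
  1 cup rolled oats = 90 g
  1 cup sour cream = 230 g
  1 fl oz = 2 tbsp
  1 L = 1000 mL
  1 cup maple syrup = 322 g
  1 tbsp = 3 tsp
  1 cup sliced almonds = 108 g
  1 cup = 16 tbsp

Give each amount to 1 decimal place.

sour cream: 178.9 g; rolled oats: 1365.0 g; sliced almonds: 40.0 oz; maple syrup: 0.8 L

Scaling factor: 56/12 = 14/3.
sour cream: (2 tbsp + 2 tsp = 8/3 tbsp) × 14/3 ÷ 16 tbsp/cup × 230 g/cup ≈ 178.9 g
rolled oats: (3 cup + 4 tbsp = 3.25 cup) × 14/3 × 90 g/cup = 1365.0 g
sliced almonds: 2.25 cup × 14/3 × 108 g/cup ÷ 28.35 g/oz = 40.0 oz
maple syrup: 175 mL × 14/3 ÷ 1000 mL/L ≈ 0.8 L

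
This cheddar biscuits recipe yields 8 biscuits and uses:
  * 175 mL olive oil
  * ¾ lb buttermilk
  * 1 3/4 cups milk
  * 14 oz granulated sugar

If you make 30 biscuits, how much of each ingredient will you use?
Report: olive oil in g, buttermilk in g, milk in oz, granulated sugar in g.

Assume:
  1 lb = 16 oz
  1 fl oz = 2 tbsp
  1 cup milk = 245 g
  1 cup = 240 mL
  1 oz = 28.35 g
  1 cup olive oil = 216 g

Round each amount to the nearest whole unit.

Scaling factor: 30/8 = 15/4 = 3.75.
olive oil: 175 mL × 15/4 ÷ 240 mL/cup × 216 g/cup ≈ 591 g
buttermilk: 0.75 lb × 15/4 × 16 oz/lb × 28.35 g/oz ≈ 1276 g
milk: 1.75 cup × 15/4 × 245 g/cup ÷ 28.35 g/oz ≈ 57 oz
granulated sugar: 14 oz × 15/4 × 28.35 g/oz ≈ 1488 g

olive oil: 591 g; buttermilk: 1276 g; milk: 57 oz; granulated sugar: 1488 g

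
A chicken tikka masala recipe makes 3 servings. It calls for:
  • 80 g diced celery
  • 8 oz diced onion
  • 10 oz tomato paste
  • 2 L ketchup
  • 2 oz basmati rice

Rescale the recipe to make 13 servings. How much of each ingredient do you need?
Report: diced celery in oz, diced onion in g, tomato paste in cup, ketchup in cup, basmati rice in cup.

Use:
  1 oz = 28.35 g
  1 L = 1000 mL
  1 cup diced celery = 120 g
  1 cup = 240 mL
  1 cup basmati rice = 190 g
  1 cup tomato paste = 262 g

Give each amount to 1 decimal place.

diced celery: 12.2 oz; diced onion: 982.8 g; tomato paste: 4.7 cup; ketchup: 36.1 cup; basmati rice: 1.3 cup

Scaling factor: 13/3.
diced celery: 80 g × 13/3 ÷ 28.35 g/oz ≈ 12.2 oz
diced onion: 8 oz × 13/3 × 28.35 g/oz = 982.8 g
tomato paste: 10 oz × 13/3 × 28.35 g/oz ÷ 262 g/cup ≈ 4.7 cup
ketchup: 2 L × 13/3 × 1000 mL/L ÷ 240 mL/cup ≈ 36.1 cup
basmati rice: 2 oz × 13/3 × 28.35 g/oz ÷ 190 g/cup ≈ 1.3 cup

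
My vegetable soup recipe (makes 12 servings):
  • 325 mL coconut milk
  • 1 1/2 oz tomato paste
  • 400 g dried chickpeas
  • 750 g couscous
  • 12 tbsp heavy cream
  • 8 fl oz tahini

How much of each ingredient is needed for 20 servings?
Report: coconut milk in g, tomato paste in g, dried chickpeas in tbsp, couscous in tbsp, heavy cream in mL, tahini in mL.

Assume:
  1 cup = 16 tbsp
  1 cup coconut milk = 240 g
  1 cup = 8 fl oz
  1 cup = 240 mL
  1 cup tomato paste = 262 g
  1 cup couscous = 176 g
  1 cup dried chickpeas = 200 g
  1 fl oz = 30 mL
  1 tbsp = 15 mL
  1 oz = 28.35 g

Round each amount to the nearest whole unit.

coconut milk: 542 g; tomato paste: 71 g; dried chickpeas: 53 tbsp; couscous: 114 tbsp; heavy cream: 300 mL; tahini: 400 mL

Scaling factor: 20/12 = 5/3.
coconut milk: 325 mL × 5/3 ÷ 240 mL/cup × 240 g/cup ≈ 542 g
tomato paste: 1.5 oz × 5/3 × 28.35 g/oz ≈ 71 g
dried chickpeas: 400 g × 5/3 ÷ 200 g/cup × 16 tbsp/cup ≈ 53 tbsp
couscous: 750 g × 5/3 ÷ 176 g/cup × 16 tbsp/cup ≈ 114 tbsp
heavy cream: 12 tbsp × 5/3 × 15 mL/tbsp = 300 mL
tahini: 8 fl oz × 5/3 × 30 mL/fl oz = 400 mL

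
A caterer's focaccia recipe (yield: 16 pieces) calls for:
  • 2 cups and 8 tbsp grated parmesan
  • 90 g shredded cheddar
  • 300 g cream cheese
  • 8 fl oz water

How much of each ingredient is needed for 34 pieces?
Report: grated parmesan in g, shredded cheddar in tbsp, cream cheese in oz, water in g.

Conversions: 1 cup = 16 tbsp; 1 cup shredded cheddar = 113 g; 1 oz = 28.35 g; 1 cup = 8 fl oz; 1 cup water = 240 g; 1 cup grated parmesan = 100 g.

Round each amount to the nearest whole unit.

Scaling factor: 34/16 = 17/8 = 2.125.
grated parmesan: (2 cup + 8 tbsp = 2.5 cup) × 17/8 × 100 g/cup ≈ 531 g
shredded cheddar: 90 g × 17/8 ÷ 113 g/cup × 16 tbsp/cup ≈ 27 tbsp
cream cheese: 300 g × 17/8 ÷ 28.35 g/oz ≈ 22 oz
water: 8 fl oz × 17/8 ÷ 8 fl oz/cup × 240 g/cup = 510 g

grated parmesan: 531 g; shredded cheddar: 27 tbsp; cream cheese: 22 oz; water: 510 g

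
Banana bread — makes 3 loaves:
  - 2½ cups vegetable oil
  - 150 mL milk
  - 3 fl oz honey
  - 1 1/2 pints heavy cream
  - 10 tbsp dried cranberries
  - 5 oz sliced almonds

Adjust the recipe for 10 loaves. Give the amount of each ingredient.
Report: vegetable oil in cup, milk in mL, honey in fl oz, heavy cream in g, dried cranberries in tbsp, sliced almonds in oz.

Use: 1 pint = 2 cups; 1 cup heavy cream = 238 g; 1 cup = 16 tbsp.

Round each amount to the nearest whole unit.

Scaling factor: 10/3.
vegetable oil: 2.5 cup × 10/3 ≈ 8 cup
milk: 150 mL × 10/3 = 500 mL
honey: 3 fl oz × 10/3 = 10 fl oz
heavy cream: 1.5 pint × 10/3 × 2 cup/pint × 238 g/cup = 2380 g
dried cranberries: 10 tbsp × 10/3 ≈ 33 tbsp
sliced almonds: 5 oz × 10/3 ≈ 17 oz

vegetable oil: 8 cup; milk: 500 mL; honey: 10 fl oz; heavy cream: 2380 g; dried cranberries: 33 tbsp; sliced almonds: 17 oz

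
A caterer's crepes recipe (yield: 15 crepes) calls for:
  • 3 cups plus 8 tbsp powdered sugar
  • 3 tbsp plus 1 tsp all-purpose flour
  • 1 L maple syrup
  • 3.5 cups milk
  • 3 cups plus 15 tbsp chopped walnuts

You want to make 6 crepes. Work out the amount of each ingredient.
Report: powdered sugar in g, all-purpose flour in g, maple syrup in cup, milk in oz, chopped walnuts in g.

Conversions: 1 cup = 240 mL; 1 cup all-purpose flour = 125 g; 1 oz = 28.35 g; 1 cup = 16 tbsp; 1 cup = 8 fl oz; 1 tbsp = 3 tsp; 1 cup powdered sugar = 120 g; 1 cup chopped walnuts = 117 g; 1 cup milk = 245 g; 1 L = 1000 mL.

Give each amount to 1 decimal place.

Scaling factor: 6/15 = 2/5 = 0.4.
powdered sugar: (3 cup + 8 tbsp = 3.5 cup) × 2/5 × 120 g/cup = 168.0 g
all-purpose flour: (3 tbsp + 1 tsp = 10/3 tbsp) × 2/5 ÷ 16 tbsp/cup × 125 g/cup ≈ 10.4 g
maple syrup: 1 L × 2/5 × 1000 mL/L ÷ 240 mL/cup ≈ 1.7 cup
milk: 3.5 cup × 2/5 × 245 g/cup ÷ 28.35 g/oz ≈ 12.1 oz
chopped walnuts: (3 cup + 15 tbsp = 3.9375 cup) × 2/5 × 117 g/cup ≈ 184.3 g

powdered sugar: 168.0 g; all-purpose flour: 10.4 g; maple syrup: 1.7 cup; milk: 12.1 oz; chopped walnuts: 184.3 g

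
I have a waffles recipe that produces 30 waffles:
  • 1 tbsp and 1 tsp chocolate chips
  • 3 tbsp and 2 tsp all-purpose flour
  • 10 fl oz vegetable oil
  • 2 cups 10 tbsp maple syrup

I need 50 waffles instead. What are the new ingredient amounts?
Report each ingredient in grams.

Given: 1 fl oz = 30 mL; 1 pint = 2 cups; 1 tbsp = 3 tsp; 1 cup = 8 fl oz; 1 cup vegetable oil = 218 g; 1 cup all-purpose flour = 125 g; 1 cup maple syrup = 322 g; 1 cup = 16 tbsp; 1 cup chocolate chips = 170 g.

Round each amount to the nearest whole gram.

Scaling factor: 50/30 = 5/3.
chocolate chips: (1 tbsp + 1 tsp = 4/3 tbsp) × 5/3 ÷ 16 tbsp/cup × 170 g/cup ≈ 24 g
all-purpose flour: (3 tbsp + 2 tsp = 11/3 tbsp) × 5/3 ÷ 16 tbsp/cup × 125 g/cup ≈ 48 g
vegetable oil: 10 fl oz × 5/3 ÷ 8 fl oz/cup × 218 g/cup ≈ 454 g
maple syrup: (2 cup + 10 tbsp = 2.625 cup) × 5/3 × 322 g/cup ≈ 1409 g

chocolate chips: 24 g; all-purpose flour: 48 g; vegetable oil: 454 g; maple syrup: 1409 g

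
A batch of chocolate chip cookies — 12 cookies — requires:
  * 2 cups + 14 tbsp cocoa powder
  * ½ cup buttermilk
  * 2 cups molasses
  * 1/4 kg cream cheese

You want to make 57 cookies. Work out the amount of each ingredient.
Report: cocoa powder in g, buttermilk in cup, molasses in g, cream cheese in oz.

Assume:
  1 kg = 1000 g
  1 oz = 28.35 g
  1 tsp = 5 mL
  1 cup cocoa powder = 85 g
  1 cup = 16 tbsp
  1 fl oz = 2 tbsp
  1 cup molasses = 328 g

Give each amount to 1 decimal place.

cocoa powder: 1160.8 g; buttermilk: 2.4 cup; molasses: 3116.0 g; cream cheese: 41.9 oz

Scaling factor: 57/12 = 19/4 = 4.75.
cocoa powder: (2 cup + 14 tbsp = 2.875 cup) × 19/4 × 85 g/cup ≈ 1160.8 g
buttermilk: 0.5 cup × 19/4 ≈ 2.4 cup
molasses: 2 cup × 19/4 × 328 g/cup = 3116.0 g
cream cheese: 0.25 kg × 19/4 × 1000 g/kg ÷ 28.35 g/oz ≈ 41.9 oz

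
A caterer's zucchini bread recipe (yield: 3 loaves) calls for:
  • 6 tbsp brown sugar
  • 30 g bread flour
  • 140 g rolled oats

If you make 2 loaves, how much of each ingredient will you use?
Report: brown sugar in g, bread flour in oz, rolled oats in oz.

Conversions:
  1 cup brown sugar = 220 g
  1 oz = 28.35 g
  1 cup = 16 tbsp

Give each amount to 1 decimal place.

brown sugar: 55.0 g; bread flour: 0.7 oz; rolled oats: 3.3 oz

Scaling factor: 2/3.
brown sugar: 6 tbsp × 2/3 ÷ 16 tbsp/cup × 220 g/cup = 55.0 g
bread flour: 30 g × 2/3 ÷ 28.35 g/oz ≈ 0.7 oz
rolled oats: 140 g × 2/3 ÷ 28.35 g/oz ≈ 3.3 oz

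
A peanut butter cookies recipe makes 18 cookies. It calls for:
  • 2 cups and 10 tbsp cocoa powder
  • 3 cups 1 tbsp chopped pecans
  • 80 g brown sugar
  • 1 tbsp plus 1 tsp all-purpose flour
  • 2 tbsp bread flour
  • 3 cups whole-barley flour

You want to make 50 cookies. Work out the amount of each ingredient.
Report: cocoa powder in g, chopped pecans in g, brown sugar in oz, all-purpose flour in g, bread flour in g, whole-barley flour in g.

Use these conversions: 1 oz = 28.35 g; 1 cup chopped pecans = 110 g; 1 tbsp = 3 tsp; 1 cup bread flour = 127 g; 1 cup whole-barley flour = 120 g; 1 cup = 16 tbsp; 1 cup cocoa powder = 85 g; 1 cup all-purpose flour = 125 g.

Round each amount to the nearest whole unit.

Scaling factor: 50/18 = 25/9.
cocoa powder: (2 cup + 10 tbsp = 2.625 cup) × 25/9 × 85 g/cup ≈ 620 g
chopped pecans: (3 cup + 1 tbsp = 3.0625 cup) × 25/9 × 110 g/cup ≈ 936 g
brown sugar: 80 g × 25/9 ÷ 28.35 g/oz ≈ 8 oz
all-purpose flour: (1 tbsp + 1 tsp = 4/3 tbsp) × 25/9 ÷ 16 tbsp/cup × 125 g/cup ≈ 29 g
bread flour: 2 tbsp × 25/9 ÷ 16 tbsp/cup × 127 g/cup ≈ 44 g
whole-barley flour: 3 cup × 25/9 × 120 g/cup = 1000 g

cocoa powder: 620 g; chopped pecans: 936 g; brown sugar: 8 oz; all-purpose flour: 29 g; bread flour: 44 g; whole-barley flour: 1000 g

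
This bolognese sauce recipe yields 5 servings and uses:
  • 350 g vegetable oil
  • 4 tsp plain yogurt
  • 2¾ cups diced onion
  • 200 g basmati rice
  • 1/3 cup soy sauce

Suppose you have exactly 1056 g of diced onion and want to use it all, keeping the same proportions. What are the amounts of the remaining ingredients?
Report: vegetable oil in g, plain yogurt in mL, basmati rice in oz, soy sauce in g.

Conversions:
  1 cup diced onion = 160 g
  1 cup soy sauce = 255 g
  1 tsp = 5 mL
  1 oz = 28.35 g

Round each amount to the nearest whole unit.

The original recipe has 440 g of diced onion, so the scaling factor is 1056 ÷ 440 = 12/5 = 2.4.
vegetable oil: 350 g × 12/5 = 840 g
plain yogurt: 4 tsp × 12/5 × 5 mL/tsp = 48 mL
basmati rice: 200 g × 12/5 ÷ 28.35 g/oz ≈ 17 oz
soy sauce: 1/3 cup × 12/5 × 255 g/cup = 204 g

vegetable oil: 840 g; plain yogurt: 48 mL; basmati rice: 17 oz; soy sauce: 204 g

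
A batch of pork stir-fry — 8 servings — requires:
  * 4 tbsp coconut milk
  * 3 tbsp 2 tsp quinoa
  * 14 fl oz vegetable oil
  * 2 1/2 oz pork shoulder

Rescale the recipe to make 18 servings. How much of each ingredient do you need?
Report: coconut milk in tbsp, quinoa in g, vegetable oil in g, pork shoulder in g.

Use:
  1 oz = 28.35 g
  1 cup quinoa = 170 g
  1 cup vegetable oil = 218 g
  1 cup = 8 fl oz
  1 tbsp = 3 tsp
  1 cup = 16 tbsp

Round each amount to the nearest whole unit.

coconut milk: 9 tbsp; quinoa: 88 g; vegetable oil: 858 g; pork shoulder: 159 g

Scaling factor: 18/8 = 9/4 = 2.25.
coconut milk: 4 tbsp × 9/4 = 9 tbsp
quinoa: (3 tbsp + 2 tsp = 11/3 tbsp) × 9/4 ÷ 16 tbsp/cup × 170 g/cup ≈ 88 g
vegetable oil: 14 fl oz × 9/4 ÷ 8 fl oz/cup × 218 g/cup ≈ 858 g
pork shoulder: 2.5 oz × 9/4 × 28.35 g/oz ≈ 159 g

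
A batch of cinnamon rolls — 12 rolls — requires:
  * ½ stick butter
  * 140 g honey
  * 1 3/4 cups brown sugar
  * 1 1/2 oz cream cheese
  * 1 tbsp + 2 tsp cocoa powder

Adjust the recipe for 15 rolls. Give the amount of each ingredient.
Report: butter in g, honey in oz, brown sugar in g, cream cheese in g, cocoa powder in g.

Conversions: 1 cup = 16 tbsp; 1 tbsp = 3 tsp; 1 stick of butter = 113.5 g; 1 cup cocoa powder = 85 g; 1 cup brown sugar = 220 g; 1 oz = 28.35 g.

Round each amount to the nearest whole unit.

Scaling factor: 15/12 = 5/4 = 1.25.
butter: 0.5 stick × 5/4 × 113.5 g/stick ≈ 71 g
honey: 140 g × 5/4 ÷ 28.35 g/oz ≈ 6 oz
brown sugar: 1.75 cup × 5/4 × 220 g/cup ≈ 481 g
cream cheese: 1.5 oz × 5/4 × 28.35 g/oz ≈ 53 g
cocoa powder: (1 tbsp + 2 tsp = 5/3 tbsp) × 5/4 ÷ 16 tbsp/cup × 85 g/cup ≈ 11 g

butter: 71 g; honey: 6 oz; brown sugar: 481 g; cream cheese: 53 g; cocoa powder: 11 g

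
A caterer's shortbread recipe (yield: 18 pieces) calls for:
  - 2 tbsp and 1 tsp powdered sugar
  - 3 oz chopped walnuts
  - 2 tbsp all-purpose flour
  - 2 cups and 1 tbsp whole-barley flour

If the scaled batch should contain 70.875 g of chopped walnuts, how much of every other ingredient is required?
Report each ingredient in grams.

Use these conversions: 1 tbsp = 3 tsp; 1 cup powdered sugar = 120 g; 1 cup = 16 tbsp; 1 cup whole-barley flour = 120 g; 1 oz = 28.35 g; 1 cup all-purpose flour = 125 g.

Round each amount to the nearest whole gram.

powdered sugar: 15 g; all-purpose flour: 13 g; whole-barley flour: 206 g

The original recipe has 85.05 g of chopped walnuts, so the scaling factor is 70.875 ÷ 85.05 = 5/6.
powdered sugar: (2 tbsp + 1 tsp = 7/3 tbsp) × 5/6 ÷ 16 tbsp/cup × 120 g/cup ≈ 15 g
all-purpose flour: 2 tbsp × 5/6 ÷ 16 tbsp/cup × 125 g/cup ≈ 13 g
whole-barley flour: (2 cup + 1 tbsp = 2.0625 cup) × 5/6 × 120 g/cup ≈ 206 g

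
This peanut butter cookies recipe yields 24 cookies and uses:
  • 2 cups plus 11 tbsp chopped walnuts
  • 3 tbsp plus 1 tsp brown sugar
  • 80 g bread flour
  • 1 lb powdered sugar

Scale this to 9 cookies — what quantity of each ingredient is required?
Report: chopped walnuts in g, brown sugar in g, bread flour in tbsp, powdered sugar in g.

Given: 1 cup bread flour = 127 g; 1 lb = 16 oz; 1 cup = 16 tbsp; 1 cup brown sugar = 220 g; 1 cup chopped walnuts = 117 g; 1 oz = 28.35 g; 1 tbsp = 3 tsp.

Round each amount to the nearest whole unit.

Scaling factor: 9/24 = 3/8 = 0.375.
chopped walnuts: (2 cup + 11 tbsp = 2.6875 cup) × 3/8 × 117 g/cup ≈ 118 g
brown sugar: (3 tbsp + 1 tsp = 10/3 tbsp) × 3/8 ÷ 16 tbsp/cup × 220 g/cup ≈ 17 g
bread flour: 80 g × 3/8 ÷ 127 g/cup × 16 tbsp/cup ≈ 4 tbsp
powdered sugar: 1 lb × 3/8 × 16 oz/lb × 28.35 g/oz ≈ 170 g

chopped walnuts: 118 g; brown sugar: 17 g; bread flour: 4 tbsp; powdered sugar: 170 g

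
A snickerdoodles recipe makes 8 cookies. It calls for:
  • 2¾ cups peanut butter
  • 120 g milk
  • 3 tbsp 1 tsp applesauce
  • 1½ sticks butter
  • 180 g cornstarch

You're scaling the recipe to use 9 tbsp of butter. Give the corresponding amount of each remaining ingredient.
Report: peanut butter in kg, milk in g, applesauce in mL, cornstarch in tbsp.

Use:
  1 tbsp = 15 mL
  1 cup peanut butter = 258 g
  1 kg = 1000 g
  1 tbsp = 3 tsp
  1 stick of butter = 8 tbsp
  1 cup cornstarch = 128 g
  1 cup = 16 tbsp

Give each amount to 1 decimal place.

The original recipe has 12 tbsp of butter, so the scaling factor is 9 ÷ 12 = 3/4 = 0.75.
peanut butter: 2.75 cup × 3/4 × 258 g/cup ÷ 1000 g/kg ≈ 0.5 kg
milk: 120 g × 3/4 = 90.0 g
applesauce: (3 tbsp + 1 tsp = 10/3 tbsp) × 3/4 × 15 mL/tbsp = 37.5 mL
cornstarch: 180 g × 3/4 ÷ 128 g/cup × 16 tbsp/cup ≈ 16.9 tbsp

peanut butter: 0.5 kg; milk: 90.0 g; applesauce: 37.5 mL; cornstarch: 16.9 tbsp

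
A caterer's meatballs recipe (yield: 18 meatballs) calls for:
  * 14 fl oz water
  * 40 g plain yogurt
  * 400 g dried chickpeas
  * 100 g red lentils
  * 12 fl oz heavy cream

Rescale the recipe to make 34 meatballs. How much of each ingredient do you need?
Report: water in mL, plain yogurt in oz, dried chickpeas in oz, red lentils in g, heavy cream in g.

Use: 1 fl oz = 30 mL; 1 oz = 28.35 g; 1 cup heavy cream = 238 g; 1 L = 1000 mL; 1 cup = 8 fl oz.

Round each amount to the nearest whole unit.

water: 793 mL; plain yogurt: 3 oz; dried chickpeas: 27 oz; red lentils: 189 g; heavy cream: 674 g

Scaling factor: 34/18 = 17/9.
water: 14 fl oz × 17/9 × 30 mL/fl oz ≈ 793 mL
plain yogurt: 40 g × 17/9 ÷ 28.35 g/oz ≈ 3 oz
dried chickpeas: 400 g × 17/9 ÷ 28.35 g/oz ≈ 27 oz
red lentils: 100 g × 17/9 ≈ 189 g
heavy cream: 12 fl oz × 17/9 ÷ 8 fl oz/cup × 238 g/cup ≈ 674 g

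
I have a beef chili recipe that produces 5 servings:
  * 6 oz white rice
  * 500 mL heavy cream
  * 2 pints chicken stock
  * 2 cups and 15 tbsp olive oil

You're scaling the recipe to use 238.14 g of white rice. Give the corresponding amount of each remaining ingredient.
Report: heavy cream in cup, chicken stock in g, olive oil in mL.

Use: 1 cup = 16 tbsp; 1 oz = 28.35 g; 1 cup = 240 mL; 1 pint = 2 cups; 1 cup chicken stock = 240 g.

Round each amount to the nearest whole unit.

heavy cream: 3 cup; chicken stock: 1344 g; olive oil: 987 mL

The original recipe has 170.1 g of white rice, so the scaling factor is 238.14 ÷ 170.1 = 7/5 = 1.4.
heavy cream: 500 mL × 7/5 ÷ 240 mL/cup ≈ 3 cup
chicken stock: 2 pint × 7/5 × 2 cup/pint × 240 g/cup = 1344 g
olive oil: (2 cup + 15 tbsp = 2.9375 cup) × 7/5 × 240 mL/cup = 987 mL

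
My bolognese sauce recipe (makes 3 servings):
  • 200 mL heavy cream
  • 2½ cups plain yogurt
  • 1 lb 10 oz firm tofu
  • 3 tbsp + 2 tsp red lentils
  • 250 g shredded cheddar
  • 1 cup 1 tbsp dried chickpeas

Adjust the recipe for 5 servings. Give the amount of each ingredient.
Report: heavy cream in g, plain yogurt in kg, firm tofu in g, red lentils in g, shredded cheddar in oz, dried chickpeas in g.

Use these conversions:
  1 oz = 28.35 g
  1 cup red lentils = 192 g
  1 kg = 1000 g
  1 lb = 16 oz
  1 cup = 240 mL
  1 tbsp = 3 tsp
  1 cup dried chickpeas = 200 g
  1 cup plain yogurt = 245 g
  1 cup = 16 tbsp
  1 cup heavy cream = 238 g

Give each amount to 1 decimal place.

heavy cream: 330.6 g; plain yogurt: 1.0 kg; firm tofu: 1228.5 g; red lentils: 73.3 g; shredded cheddar: 14.7 oz; dried chickpeas: 354.2 g

Scaling factor: 5/3.
heavy cream: 200 mL × 5/3 ÷ 240 mL/cup × 238 g/cup ≈ 330.6 g
plain yogurt: 2.5 cup × 5/3 × 245 g/cup ÷ 1000 g/kg ≈ 1.0 kg
firm tofu: (1 lb + 10 oz = 1.625 lb) × 5/3 × 16 oz/lb × 28.35 g/oz = 1228.5 g
red lentils: (3 tbsp + 2 tsp = 11/3 tbsp) × 5/3 ÷ 16 tbsp/cup × 192 g/cup ≈ 73.3 g
shredded cheddar: 250 g × 5/3 ÷ 28.35 g/oz ≈ 14.7 oz
dried chickpeas: (1 cup + 1 tbsp = 1.0625 cup) × 5/3 × 200 g/cup ≈ 354.2 g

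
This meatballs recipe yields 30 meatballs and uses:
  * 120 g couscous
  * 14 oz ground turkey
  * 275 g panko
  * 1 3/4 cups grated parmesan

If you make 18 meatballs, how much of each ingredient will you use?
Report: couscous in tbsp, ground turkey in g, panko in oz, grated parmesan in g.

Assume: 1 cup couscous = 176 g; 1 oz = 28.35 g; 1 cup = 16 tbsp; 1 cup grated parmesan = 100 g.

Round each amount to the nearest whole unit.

couscous: 7 tbsp; ground turkey: 238 g; panko: 6 oz; grated parmesan: 105 g

Scaling factor: 18/30 = 3/5 = 0.6.
couscous: 120 g × 3/5 ÷ 176 g/cup × 16 tbsp/cup ≈ 7 tbsp
ground turkey: 14 oz × 3/5 × 28.35 g/oz ≈ 238 g
panko: 275 g × 3/5 ÷ 28.35 g/oz ≈ 6 oz
grated parmesan: 1.75 cup × 3/5 × 100 g/cup = 105 g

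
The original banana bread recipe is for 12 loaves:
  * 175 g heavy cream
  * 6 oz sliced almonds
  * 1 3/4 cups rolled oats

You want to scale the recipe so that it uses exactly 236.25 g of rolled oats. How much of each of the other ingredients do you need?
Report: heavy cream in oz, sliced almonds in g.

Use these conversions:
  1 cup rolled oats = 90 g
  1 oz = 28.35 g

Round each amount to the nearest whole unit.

The original recipe has 157.5 g of rolled oats, so the scaling factor is 236.25 ÷ 157.5 = 3/2 = 1.5.
heavy cream: 175 g × 3/2 ÷ 28.35 g/oz ≈ 9 oz
sliced almonds: 6 oz × 3/2 × 28.35 g/oz ≈ 255 g

heavy cream: 9 oz; sliced almonds: 255 g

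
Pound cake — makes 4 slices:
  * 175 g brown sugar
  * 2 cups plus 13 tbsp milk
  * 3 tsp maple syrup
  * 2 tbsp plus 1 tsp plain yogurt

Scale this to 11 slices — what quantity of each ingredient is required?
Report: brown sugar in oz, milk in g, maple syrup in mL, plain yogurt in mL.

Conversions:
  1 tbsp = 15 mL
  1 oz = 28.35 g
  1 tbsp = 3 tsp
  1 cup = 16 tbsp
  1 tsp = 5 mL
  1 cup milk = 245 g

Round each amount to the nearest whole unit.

brown sugar: 17 oz; milk: 1895 g; maple syrup: 41 mL; plain yogurt: 96 mL

Scaling factor: 11/4 = 2.75.
brown sugar: 175 g × 11/4 ÷ 28.35 g/oz ≈ 17 oz
milk: (2 cup + 13 tbsp = 2.8125 cup) × 11/4 × 245 g/cup ≈ 1895 g
maple syrup: 3 tsp × 11/4 × 5 mL/tsp ≈ 41 mL
plain yogurt: (2 tbsp + 1 tsp = 7/3 tbsp) × 11/4 × 15 mL/tbsp ≈ 96 mL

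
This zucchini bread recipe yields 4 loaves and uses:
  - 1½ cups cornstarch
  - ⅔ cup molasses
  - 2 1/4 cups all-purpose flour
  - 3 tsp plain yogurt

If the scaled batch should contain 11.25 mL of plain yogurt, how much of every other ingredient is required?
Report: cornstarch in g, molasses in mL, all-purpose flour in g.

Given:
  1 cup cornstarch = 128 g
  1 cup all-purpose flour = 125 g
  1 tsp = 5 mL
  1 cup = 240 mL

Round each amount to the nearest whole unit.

cornstarch: 144 g; molasses: 120 mL; all-purpose flour: 211 g

The original recipe has 15 mL of plain yogurt, so the scaling factor is 11.25 ÷ 15 = 3/4 = 0.75.
cornstarch: 1.5 cup × 3/4 × 128 g/cup = 144 g
molasses: 2/3 cup × 3/4 × 240 mL/cup = 120 mL
all-purpose flour: 2.25 cup × 3/4 × 125 g/cup ≈ 211 g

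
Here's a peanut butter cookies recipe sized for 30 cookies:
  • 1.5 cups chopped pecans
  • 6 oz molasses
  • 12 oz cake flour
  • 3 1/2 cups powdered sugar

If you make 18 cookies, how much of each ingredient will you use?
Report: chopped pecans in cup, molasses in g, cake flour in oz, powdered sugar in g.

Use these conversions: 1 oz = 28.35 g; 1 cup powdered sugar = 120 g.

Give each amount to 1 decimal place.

chopped pecans: 0.9 cup; molasses: 102.1 g; cake flour: 7.2 oz; powdered sugar: 252.0 g

Scaling factor: 18/30 = 3/5 = 0.6.
chopped pecans: 1.5 cup × 3/5 = 0.9 cup
molasses: 6 oz × 3/5 × 28.35 g/oz ≈ 102.1 g
cake flour: 12 oz × 3/5 = 7.2 oz
powdered sugar: 3.5 cup × 3/5 × 120 g/cup = 252.0 g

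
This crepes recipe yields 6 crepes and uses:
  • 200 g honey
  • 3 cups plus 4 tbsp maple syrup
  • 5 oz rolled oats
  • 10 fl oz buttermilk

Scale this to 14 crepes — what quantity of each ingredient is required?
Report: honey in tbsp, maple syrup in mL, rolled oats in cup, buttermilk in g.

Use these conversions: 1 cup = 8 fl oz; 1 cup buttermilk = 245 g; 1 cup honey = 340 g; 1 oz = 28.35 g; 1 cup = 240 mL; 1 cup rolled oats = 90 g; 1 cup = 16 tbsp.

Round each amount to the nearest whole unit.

Scaling factor: 14/6 = 7/3.
honey: 200 g × 7/3 ÷ 340 g/cup × 16 tbsp/cup ≈ 22 tbsp
maple syrup: (3 cup + 4 tbsp = 3.25 cup) × 7/3 × 240 mL/cup = 1820 mL
rolled oats: 5 oz × 7/3 × 28.35 g/oz ÷ 90 g/cup ≈ 4 cup
buttermilk: 10 fl oz × 7/3 ÷ 8 fl oz/cup × 245 g/cup ≈ 715 g

honey: 22 tbsp; maple syrup: 1820 mL; rolled oats: 4 cup; buttermilk: 715 g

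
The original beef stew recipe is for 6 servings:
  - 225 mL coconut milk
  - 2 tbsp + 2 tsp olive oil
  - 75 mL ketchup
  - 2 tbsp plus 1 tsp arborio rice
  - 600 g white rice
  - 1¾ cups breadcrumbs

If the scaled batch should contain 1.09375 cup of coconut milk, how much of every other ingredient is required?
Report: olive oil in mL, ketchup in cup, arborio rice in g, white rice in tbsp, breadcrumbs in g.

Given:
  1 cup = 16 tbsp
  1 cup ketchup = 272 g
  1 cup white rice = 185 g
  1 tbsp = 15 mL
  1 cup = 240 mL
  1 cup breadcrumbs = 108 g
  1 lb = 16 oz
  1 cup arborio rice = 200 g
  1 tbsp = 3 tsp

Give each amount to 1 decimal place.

The original recipe has 0.9375 cup of coconut milk, so the scaling factor is 1.09375 ÷ 0.9375 = 7/6.
olive oil: (2 tbsp + 2 tsp = 8/3 tbsp) × 7/6 × 15 mL/tbsp ≈ 46.7 mL
ketchup: 75 mL × 7/6 ÷ 240 mL/cup ≈ 0.4 cup
arborio rice: (2 tbsp + 1 tsp = 7/3 tbsp) × 7/6 ÷ 16 tbsp/cup × 200 g/cup ≈ 34.0 g
white rice: 600 g × 7/6 ÷ 185 g/cup × 16 tbsp/cup ≈ 60.5 tbsp
breadcrumbs: 1.75 cup × 7/6 × 108 g/cup = 220.5 g

olive oil: 46.7 mL; ketchup: 0.4 cup; arborio rice: 34.0 g; white rice: 60.5 tbsp; breadcrumbs: 220.5 g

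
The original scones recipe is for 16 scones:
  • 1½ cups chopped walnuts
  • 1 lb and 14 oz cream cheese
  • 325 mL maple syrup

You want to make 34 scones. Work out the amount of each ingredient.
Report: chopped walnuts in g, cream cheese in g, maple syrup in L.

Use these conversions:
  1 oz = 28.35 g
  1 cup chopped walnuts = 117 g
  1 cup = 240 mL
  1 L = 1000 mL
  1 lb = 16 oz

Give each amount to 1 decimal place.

Scaling factor: 34/16 = 17/8 = 2.125.
chopped walnuts: 1.5 cup × 17/8 × 117 g/cup ≈ 372.9 g
cream cheese: (1 lb + 14 oz = 1.875 lb) × 17/8 × 16 oz/lb × 28.35 g/oz ≈ 1807.3 g
maple syrup: 325 mL × 17/8 ÷ 1000 mL/L ≈ 0.7 L

chopped walnuts: 372.9 g; cream cheese: 1807.3 g; maple syrup: 0.7 L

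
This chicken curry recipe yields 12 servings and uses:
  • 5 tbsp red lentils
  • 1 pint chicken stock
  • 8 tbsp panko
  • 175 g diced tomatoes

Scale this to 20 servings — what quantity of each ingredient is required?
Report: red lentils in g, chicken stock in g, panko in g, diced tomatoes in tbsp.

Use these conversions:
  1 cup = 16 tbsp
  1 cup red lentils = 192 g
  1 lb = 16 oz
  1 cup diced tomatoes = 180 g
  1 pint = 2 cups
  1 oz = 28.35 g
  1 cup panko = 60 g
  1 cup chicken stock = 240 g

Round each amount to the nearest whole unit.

red lentils: 100 g; chicken stock: 800 g; panko: 50 g; diced tomatoes: 26 tbsp

Scaling factor: 20/12 = 5/3.
red lentils: 5 tbsp × 5/3 ÷ 16 tbsp/cup × 192 g/cup = 100 g
chicken stock: 1 pint × 5/3 × 2 cup/pint × 240 g/cup = 800 g
panko: 8 tbsp × 5/3 ÷ 16 tbsp/cup × 60 g/cup = 50 g
diced tomatoes: 175 g × 5/3 ÷ 180 g/cup × 16 tbsp/cup ≈ 26 tbsp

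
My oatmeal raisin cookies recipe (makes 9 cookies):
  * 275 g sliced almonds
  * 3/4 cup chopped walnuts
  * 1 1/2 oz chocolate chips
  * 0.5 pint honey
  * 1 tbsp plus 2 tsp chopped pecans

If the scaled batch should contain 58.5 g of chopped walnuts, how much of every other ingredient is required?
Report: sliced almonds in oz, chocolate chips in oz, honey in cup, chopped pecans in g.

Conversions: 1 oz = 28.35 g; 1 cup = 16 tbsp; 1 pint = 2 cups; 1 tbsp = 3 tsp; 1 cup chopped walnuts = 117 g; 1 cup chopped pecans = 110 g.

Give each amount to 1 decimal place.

The original recipe has 87.75 g of chopped walnuts, so the scaling factor is 58.5 ÷ 87.75 = 2/3.
sliced almonds: 275 g × 2/3 ÷ 28.35 g/oz ≈ 6.5 oz
chocolate chips: 1.5 oz × 2/3 = 1.0 oz
honey: 0.5 pint × 2/3 × 2 cup/pint ≈ 0.7 cup
chopped pecans: (1 tbsp + 2 tsp = 5/3 tbsp) × 2/3 ÷ 16 tbsp/cup × 110 g/cup ≈ 7.6 g

sliced almonds: 6.5 oz; chocolate chips: 1.0 oz; honey: 0.7 cup; chopped pecans: 7.6 g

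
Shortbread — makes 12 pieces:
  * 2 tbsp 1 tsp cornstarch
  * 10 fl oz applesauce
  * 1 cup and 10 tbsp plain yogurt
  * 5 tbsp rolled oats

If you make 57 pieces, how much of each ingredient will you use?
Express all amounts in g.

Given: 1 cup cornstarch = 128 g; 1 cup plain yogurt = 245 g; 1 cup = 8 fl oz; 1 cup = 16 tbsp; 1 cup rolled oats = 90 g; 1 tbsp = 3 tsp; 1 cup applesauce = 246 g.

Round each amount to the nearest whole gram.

Scaling factor: 57/12 = 19/4 = 4.75.
cornstarch: (2 tbsp + 1 tsp = 7/3 tbsp) × 19/4 ÷ 16 tbsp/cup × 128 g/cup ≈ 89 g
applesauce: 10 fl oz × 19/4 ÷ 8 fl oz/cup × 246 g/cup ≈ 1461 g
plain yogurt: (1 cup + 10 tbsp = 1.625 cup) × 19/4 × 245 g/cup ≈ 1891 g
rolled oats: 5 tbsp × 19/4 ÷ 16 tbsp/cup × 90 g/cup ≈ 134 g

cornstarch: 89 g; applesauce: 1461 g; plain yogurt: 1891 g; rolled oats: 134 g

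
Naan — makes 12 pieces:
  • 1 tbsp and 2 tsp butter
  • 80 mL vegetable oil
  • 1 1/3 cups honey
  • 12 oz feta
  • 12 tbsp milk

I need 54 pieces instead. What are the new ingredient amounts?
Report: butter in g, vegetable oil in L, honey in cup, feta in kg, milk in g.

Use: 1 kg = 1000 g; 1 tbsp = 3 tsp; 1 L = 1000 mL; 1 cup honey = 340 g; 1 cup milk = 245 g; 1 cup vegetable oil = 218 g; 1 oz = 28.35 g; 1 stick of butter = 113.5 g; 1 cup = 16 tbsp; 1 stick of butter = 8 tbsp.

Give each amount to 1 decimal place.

butter: 106.4 g; vegetable oil: 0.4 L; honey: 6.0 cup; feta: 1.5 kg; milk: 826.9 g

Scaling factor: 54/12 = 9/2 = 4.5.
butter: (1 tbsp + 2 tsp = 5/3 tbsp) × 9/2 ÷ 8 tbsp/stick × 113.5 g/stick ≈ 106.4 g
vegetable oil: 80 mL × 9/2 ÷ 1000 mL/L ≈ 0.4 L
honey: 4/3 cup × 9/2 = 6.0 cup
feta: 12 oz × 9/2 × 28.35 g/oz ÷ 1000 g/kg ≈ 1.5 kg
milk: 12 tbsp × 9/2 ÷ 16 tbsp/cup × 245 g/cup ≈ 826.9 g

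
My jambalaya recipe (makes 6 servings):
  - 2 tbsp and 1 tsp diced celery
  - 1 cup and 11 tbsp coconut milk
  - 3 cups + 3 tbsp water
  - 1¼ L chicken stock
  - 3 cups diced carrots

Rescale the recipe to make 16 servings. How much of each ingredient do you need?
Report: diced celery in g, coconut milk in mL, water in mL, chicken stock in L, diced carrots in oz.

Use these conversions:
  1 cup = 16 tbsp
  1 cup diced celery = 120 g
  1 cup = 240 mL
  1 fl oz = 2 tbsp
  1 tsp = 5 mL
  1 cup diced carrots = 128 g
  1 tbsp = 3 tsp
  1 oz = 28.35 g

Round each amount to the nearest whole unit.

Scaling factor: 16/6 = 8/3.
diced celery: (2 tbsp + 1 tsp = 7/3 tbsp) × 8/3 ÷ 16 tbsp/cup × 120 g/cup ≈ 47 g
coconut milk: (1 cup + 11 tbsp = 1.6875 cup) × 8/3 × 240 mL/cup = 1080 mL
water: (3 cup + 3 tbsp = 3.1875 cup) × 8/3 × 240 mL/cup = 2040 mL
chicken stock: 1.25 L × 8/3 ≈ 3 L
diced carrots: 3 cup × 8/3 × 128 g/cup ÷ 28.35 g/oz ≈ 36 oz

diced celery: 47 g; coconut milk: 1080 mL; water: 2040 mL; chicken stock: 3 L; diced carrots: 36 oz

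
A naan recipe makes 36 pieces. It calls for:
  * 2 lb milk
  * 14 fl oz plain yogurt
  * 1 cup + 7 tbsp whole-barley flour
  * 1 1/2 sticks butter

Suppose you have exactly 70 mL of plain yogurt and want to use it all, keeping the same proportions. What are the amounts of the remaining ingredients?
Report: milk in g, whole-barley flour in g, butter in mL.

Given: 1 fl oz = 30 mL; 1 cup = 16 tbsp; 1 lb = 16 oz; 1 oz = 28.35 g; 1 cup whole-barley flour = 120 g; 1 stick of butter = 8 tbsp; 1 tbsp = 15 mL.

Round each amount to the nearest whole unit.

milk: 151 g; whole-barley flour: 29 g; butter: 30 mL

The original recipe has 420 mL of plain yogurt, so the scaling factor is 70 ÷ 420 = 1/6.
milk: 2 lb × 1/6 × 16 oz/lb × 28.35 g/oz ≈ 151 g
whole-barley flour: (1 cup + 7 tbsp = 1.4375 cup) × 1/6 × 120 g/cup ≈ 29 g
butter: 1.5 stick × 1/6 × 8 tbsp/stick × 15 mL/tbsp = 30 mL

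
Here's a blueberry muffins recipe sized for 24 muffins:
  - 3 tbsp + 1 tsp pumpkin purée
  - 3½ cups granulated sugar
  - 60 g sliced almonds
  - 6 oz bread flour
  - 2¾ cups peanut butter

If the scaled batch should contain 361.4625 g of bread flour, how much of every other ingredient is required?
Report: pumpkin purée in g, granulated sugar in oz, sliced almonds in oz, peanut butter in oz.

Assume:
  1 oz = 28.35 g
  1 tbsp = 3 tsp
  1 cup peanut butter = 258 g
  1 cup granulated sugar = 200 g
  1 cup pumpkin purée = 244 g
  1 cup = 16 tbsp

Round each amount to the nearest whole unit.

The original recipe has 170.1 g of bread flour, so the scaling factor is 361.4625 ÷ 170.1 = 17/8 = 2.125.
pumpkin purée: (3 tbsp + 1 tsp = 10/3 tbsp) × 17/8 ÷ 16 tbsp/cup × 244 g/cup ≈ 108 g
granulated sugar: 3.5 cup × 17/8 × 200 g/cup ÷ 28.35 g/oz ≈ 52 oz
sliced almonds: 60 g × 17/8 ÷ 28.35 g/oz ≈ 4 oz
peanut butter: 2.75 cup × 17/8 × 258 g/cup ÷ 28.35 g/oz ≈ 53 oz

pumpkin purée: 108 g; granulated sugar: 52 oz; sliced almonds: 4 oz; peanut butter: 53 oz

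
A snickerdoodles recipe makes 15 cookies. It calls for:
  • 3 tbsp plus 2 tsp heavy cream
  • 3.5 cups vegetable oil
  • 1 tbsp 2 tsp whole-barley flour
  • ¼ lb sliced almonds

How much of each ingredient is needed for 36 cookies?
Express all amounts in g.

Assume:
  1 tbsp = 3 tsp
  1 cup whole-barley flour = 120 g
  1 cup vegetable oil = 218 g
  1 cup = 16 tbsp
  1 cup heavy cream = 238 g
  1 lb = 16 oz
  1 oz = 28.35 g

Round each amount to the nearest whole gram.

heavy cream: 131 g; vegetable oil: 1831 g; whole-barley flour: 30 g; sliced almonds: 272 g

Scaling factor: 36/15 = 12/5 = 2.4.
heavy cream: (3 tbsp + 2 tsp = 11/3 tbsp) × 12/5 ÷ 16 tbsp/cup × 238 g/cup ≈ 131 g
vegetable oil: 3.5 cup × 12/5 × 218 g/cup ≈ 1831 g
whole-barley flour: (1 tbsp + 2 tsp = 5/3 tbsp) × 12/5 ÷ 16 tbsp/cup × 120 g/cup = 30 g
sliced almonds: 0.25 lb × 12/5 × 16 oz/lb × 28.35 g/oz ≈ 272 g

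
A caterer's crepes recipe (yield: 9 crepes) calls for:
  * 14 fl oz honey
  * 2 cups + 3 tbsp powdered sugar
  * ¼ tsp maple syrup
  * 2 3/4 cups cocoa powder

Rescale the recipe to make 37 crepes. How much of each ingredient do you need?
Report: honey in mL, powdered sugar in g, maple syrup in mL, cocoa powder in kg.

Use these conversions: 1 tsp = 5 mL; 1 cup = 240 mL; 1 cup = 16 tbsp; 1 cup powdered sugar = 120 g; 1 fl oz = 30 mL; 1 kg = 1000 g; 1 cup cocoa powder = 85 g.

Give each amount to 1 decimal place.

honey: 1726.7 mL; powdered sugar: 1079.2 g; maple syrup: 5.1 mL; cocoa powder: 1.0 kg

Scaling factor: 37/9.
honey: 14 fl oz × 37/9 × 30 mL/fl oz ≈ 1726.7 mL
powdered sugar: (2 cup + 3 tbsp = 2.1875 cup) × 37/9 × 120 g/cup ≈ 1079.2 g
maple syrup: 0.25 tsp × 37/9 × 5 mL/tsp ≈ 5.1 mL
cocoa powder: 2.75 cup × 37/9 × 85 g/cup ÷ 1000 g/kg ≈ 1.0 kg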